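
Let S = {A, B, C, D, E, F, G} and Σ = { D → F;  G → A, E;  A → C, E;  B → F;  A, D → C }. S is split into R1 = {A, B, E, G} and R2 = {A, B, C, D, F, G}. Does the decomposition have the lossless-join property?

Yes

Common attributes: R1 ∩ R2 = {A, B, G}.
Closure of {A, B, G}: G → A, E applies, adding E; A → C, E applies, adding C; B → F applies, adding F. So (A, B, G)⁺ = {A, B, C, E, F, G}.
This closure contains every attribute of R1, so R1 ∩ R2 → R1. The join is lossless.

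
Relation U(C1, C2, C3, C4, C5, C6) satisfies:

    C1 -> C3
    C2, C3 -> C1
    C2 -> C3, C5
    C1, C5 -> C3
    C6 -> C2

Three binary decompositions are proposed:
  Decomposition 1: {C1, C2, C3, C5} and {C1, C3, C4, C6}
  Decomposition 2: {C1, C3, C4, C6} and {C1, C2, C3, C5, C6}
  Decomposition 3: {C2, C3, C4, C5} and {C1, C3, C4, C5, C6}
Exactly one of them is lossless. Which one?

Decomposition 2

Decomposition 1: common = {C1, C3}, closure = {C1, C3} → lossy.
Decomposition 2: common = {C1, C3, C6}, closure = {C1, C2, C3, C5, C6} → lossless.
Decomposition 3: common = {C3, C4, C5}, closure = {C3, C4, C5} → lossy.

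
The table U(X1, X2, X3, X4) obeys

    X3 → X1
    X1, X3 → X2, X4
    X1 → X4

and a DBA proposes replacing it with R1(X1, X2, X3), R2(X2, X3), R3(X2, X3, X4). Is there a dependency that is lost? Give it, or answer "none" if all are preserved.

Check X1 → X4: no single fragment contains all of {X1, X4}, and the restricted closure of {X1} across the fragments never reaches {X4}.
X3 → X1 is preserved.
X1, X3 → X2, X4 is preserved.

X1 → X4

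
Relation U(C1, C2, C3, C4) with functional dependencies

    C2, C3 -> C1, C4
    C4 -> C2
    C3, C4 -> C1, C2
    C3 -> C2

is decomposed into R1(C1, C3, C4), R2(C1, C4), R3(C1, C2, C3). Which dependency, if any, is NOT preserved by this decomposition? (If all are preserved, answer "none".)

Check C4 → C2: no single fragment contains all of {C2, C4}, and the restricted closure of {C4} across the fragments never reaches {C2}.
C2, C3 → C1, C4 is preserved.
C3, C4 → C1, C2 is preserved.
C3 → C2 is preserved.

C4 -> C2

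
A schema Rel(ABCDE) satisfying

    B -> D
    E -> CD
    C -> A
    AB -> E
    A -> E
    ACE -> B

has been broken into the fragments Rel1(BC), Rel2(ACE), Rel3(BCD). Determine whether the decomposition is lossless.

Chase test. Columns are ABCDE; row i has aⱼ where attribute j ∈ Reli, else bᵢⱼ.
Initial tableau (one row per fragment):
  row 1: b11 a2 a3 b14 b15
  row 2: a1 b22 a3 b24 a5
  row 3: b31 a2 a3 a4 b35
Rows 1 and 3 agree on B; apply B→D and equate their D entries.
Rows 1 and 2 agree on C; apply C→A and equate their A entries.
Rows 1 and 3 agree on C; apply C→A and equate their A entries.
Rows 1 and 3 agree on AB; apply AB→E and equate their E entries.
Rows 1 and 2 agree on A; apply A→E and equate their E entries.
Rows 1 and 2 agree on ACE; apply ACE→B and equate their B entries.
Rows 1 and 2 agree on B; apply B→D and equate their D entries.
Row 1 is now all distinguished symbols — the join is lossless.

Yes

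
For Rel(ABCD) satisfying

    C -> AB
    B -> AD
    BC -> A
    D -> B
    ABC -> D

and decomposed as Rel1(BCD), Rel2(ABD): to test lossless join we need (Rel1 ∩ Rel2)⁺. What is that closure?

ABD

Rel1 ∩ Rel2 = {BD}.
B → AD applies, adding A
Closure: {ABD}.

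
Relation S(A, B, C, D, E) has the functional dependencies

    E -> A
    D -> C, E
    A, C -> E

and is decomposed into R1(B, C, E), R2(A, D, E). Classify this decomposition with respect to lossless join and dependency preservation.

Lossless test: (E)⁺ = {A, E}, which is a superkey of neither fragment — lossy.
Dependency preservation: the restricted closure of {D} across the fragments never reaches {C, E}, so D → C, E cannot be enforced without a join — not preserved.

lossy and not dependency-preserving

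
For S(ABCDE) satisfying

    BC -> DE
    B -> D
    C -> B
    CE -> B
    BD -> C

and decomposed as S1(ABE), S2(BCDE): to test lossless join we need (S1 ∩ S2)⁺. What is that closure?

BCDE

S1 ∩ S2 = {BE}.
B → D applies, adding D
BD → C applies, adding C
Closure: {BCDE}.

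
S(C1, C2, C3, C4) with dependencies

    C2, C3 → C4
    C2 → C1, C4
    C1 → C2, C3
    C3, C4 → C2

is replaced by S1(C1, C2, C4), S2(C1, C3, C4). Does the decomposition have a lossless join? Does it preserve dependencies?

Lossless test: (C1, C4)⁺ = {C1, C2, C3, C4}, which contains all of one fragment — lossless.
Dependency preservation: C2, C3 → C4; C1 → C2, C3; C3, C4 → C2 are not contained in any single fragment, but the restricted closure of each left-hand side across the fragments still reaches the right-hand side; the remaining FDs each lie inside some fragment. All dependencies are preserved.

lossless and dependency-preserving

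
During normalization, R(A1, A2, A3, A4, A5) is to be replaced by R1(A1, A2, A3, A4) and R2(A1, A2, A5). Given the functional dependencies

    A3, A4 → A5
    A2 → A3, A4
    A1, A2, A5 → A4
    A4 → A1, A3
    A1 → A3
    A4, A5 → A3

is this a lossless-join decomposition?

Yes

Common attributes: R1 ∩ R2 = {A1, A2}.
Closure of {A1, A2}: A2 → A3, A4 applies, adding A3, A4; A3, A4 → A5 applies, adding A5. So (A1, A2)⁺ = {A1, A2, A3, A4, A5}.
This closure contains every attribute of R1, so R1 ∩ R2 → R1. The join is lossless.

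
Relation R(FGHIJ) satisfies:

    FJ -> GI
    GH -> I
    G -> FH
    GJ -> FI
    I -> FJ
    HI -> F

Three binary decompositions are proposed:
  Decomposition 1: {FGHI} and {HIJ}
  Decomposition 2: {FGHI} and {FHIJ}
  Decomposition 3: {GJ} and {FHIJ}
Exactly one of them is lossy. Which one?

Decomposition 3

Decomposition 1: common = {HI}, closure = {FGHIJ} → lossless.
Decomposition 2: common = {FHI}, closure = {FGHIJ} → lossless.
Decomposition 3: common = {J}, closure = {J} → lossy.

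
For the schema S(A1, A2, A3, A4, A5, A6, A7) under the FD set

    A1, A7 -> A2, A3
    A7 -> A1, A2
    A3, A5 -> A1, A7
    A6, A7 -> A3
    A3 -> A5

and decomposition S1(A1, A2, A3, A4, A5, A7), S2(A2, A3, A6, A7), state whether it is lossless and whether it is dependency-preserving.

lossy but dependency-preserving

Lossless test: (A2, A3, A7)⁺ = {A1, A2, A3, A5, A7}, which is a superkey of neither fragment — lossy.
Dependency preservation: every FD's attributes lie within a single fragment, so each can be enforced locally — preserved.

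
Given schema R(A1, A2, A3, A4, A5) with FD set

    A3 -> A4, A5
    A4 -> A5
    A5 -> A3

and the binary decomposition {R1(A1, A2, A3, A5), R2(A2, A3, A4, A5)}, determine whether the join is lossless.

Yes

Common attributes: R1 ∩ R2 = {A2, A3, A5}.
Closure of {A2, A3, A5}: A3 → A4, A5 applies, adding A4. So (A2, A3, A5)⁺ = {A2, A3, A4, A5}.
This closure contains every attribute of R2, so R1 ∩ R2 → R2. The join is lossless.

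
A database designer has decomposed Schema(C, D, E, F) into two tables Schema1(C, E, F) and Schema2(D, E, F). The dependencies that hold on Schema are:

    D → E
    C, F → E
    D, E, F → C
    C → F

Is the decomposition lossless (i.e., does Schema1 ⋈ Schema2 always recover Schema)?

No

Common attributes: Schema1 ∩ Schema2 = {E, F}.
No dependency enlarges {E, F}, so (E, F)⁺ = {E, F}.
The closure contains neither all of Schema1 = {C, E, F} nor all of Schema2 = {D, E, F}, so the common attributes are not a superkey of either fragment. The join is lossy.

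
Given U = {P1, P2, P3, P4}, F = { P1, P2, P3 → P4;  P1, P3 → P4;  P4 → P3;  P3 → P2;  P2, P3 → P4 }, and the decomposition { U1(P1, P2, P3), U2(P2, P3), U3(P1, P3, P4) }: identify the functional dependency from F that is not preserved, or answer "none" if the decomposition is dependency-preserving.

none

P1, P2, P3 → P4: restricted closure across fragments reaches P4.
P1, P3 → P4 lies within U3.
P4 → P3 lies within U3.
P3 → P2 lies within U1.
P2, P3 → P4: restricted closure across fragments reaches P4.
Every dependency is enforceable on the fragments, so the decomposition is dependency-preserving.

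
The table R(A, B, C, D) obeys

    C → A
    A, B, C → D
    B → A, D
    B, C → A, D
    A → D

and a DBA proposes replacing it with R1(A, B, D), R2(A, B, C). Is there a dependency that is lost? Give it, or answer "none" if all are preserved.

C → A lies within R2.
A, B, C → D: restricted closure across fragments reaches D.
B → A, D lies within R1.
B, C → A, D: restricted closure across fragments reaches A, D.
A → D lies within R1.
Every dependency is enforceable on the fragments, so the decomposition is dependency-preserving.

none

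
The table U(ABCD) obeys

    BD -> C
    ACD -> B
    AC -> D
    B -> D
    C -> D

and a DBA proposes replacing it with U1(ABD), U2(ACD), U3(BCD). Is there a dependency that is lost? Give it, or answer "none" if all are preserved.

Check ACD → B: no single fragment contains all of {ABCD}, and the restricted closure of {ACD} across the fragments never reaches {B}.
BD → C is preserved.
AC → D is preserved.
B → D is preserved.
C → D is preserved.

ACD -> B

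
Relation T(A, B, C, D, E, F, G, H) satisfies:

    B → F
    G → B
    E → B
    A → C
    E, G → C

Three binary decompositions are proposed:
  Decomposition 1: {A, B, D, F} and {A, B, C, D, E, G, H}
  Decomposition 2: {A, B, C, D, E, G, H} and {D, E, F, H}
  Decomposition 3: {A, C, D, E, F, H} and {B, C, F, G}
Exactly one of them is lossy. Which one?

Decomposition 3

Decomposition 1: common = {A, B, D}, closure = {A, B, C, D, F} → lossless.
Decomposition 2: common = {D, E, H}, closure = {B, D, E, F, H} → lossless.
Decomposition 3: common = {C, F}, closure = {C, F} → lossy.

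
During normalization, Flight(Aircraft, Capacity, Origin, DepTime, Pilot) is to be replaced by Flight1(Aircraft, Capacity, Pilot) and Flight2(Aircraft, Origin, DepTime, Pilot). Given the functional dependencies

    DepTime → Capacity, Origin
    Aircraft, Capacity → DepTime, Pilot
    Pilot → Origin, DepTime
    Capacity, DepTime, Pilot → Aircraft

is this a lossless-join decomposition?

Yes

Common attributes: Flight1 ∩ Flight2 = {Aircraft, Pilot}.
Closure of {Aircraft, Pilot}: Pilot → Origin, DepTime applies, adding Origin, DepTime; DepTime → Capacity, Origin applies, adding Capacity. So (Aircraft, Pilot)⁺ = {Aircraft, Capacity, Origin, DepTime, Pilot}.
This closure contains every attribute of Flight1, so Flight1 ∩ Flight2 → Flight1. The join is lossless.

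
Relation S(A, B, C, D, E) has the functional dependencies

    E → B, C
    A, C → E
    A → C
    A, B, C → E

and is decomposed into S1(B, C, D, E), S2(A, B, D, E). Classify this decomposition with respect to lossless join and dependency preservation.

Lossless test: (B, D, E)⁺ = {B, C, D, E}, which contains all of one fragment — lossless.
Dependency preservation: A, C → E; A → C; A, B, C → E are not contained in any single fragment, but the restricted closure of each left-hand side across the fragments still reaches the right-hand side; the remaining FDs each lie inside some fragment. All dependencies are preserved.

lossless and dependency-preserving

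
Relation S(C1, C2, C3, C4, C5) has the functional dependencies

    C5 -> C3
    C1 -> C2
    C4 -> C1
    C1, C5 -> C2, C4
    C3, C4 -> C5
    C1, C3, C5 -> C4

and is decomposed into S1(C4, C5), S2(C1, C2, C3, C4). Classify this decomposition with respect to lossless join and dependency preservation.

lossy and not dependency-preserving

Lossless test: (C4)⁺ = {C1, C2, C4}, which is a superkey of neither fragment — lossy.
Dependency preservation: the restricted closure of {C5} across the fragments never reaches {C3}, so C5 → C3 cannot be enforced without a join — not preserved.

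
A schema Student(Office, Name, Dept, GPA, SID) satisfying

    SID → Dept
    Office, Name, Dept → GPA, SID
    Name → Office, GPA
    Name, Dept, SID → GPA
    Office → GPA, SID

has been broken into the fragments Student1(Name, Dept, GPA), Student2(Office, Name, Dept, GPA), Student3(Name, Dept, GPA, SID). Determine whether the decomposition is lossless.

Yes

Chase test. Columns are Office, Name, Dept, GPA, SID; row i has aⱼ where attribute j ∈ Studenti, else bᵢⱼ.
Initial tableau (one row per fragment):
  row 1: b11 a2 a3 a4 b15
  row 2: a1 a2 a3 a4 b25
  row 3: b31 a2 a3 a4 a5
Rows 1 and 2 agree on Name; apply Name→Office, GPA and equate their Office, GPA entries.
Rows 1 and 3 agree on Name; apply Name→Office, GPA and equate their Office, GPA entries.
Rows 1 and 2 agree on Office; apply Office→GPA, SID and equate their GPA, SID entries.
Rows 1 and 3 agree on Office; apply Office→GPA, SID and equate their GPA, SID entries.
Row 1 is now all distinguished symbols — the join is lossless.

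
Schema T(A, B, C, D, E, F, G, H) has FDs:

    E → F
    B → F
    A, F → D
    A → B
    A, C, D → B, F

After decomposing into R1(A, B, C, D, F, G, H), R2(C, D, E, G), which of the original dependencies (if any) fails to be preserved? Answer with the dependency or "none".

Check E → F: no single fragment contains all of {E, F}, and the restricted closure of {E} across the fragments never reaches {F}.
B → F is preserved.
A, F → D is preserved.
A → B is preserved.
A, C, D → B, F is preserved.

E → F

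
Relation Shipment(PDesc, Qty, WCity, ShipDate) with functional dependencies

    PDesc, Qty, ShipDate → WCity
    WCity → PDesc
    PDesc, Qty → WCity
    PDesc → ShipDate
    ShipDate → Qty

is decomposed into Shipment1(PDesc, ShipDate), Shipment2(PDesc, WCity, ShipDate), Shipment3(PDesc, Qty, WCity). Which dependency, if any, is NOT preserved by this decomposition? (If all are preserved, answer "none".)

ShipDate → Qty

Check ShipDate → Qty: no single fragment contains all of {Qty, ShipDate}, and the restricted closure of {ShipDate} across the fragments never reaches {Qty}.
PDesc, Qty, ShipDate → WCity is preserved.
WCity → PDesc is preserved.
PDesc, Qty → WCity is preserved.
PDesc → ShipDate is preserved.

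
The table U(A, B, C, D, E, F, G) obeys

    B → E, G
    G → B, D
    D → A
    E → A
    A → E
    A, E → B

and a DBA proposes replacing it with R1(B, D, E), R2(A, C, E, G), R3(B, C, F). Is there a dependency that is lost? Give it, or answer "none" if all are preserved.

B → E, G: restricted closure across fragments reaches E, G.
G → B, D: restricted closure across fragments reaches B, D.
D → A: restricted closure across fragments reaches A.
E → A lies within R2.
A → E lies within R2.
A, E → B: restricted closure across fragments reaches B.
Every dependency is enforceable on the fragments, so the decomposition is dependency-preserving.

none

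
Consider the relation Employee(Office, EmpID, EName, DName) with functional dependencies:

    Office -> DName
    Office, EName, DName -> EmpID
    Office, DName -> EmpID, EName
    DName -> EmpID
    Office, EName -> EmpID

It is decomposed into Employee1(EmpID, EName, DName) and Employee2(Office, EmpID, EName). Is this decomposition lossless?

No

Common attributes: Employee1 ∩ Employee2 = {EmpID, EName}.
No dependency enlarges {EmpID, EName}, so (EmpID, EName)⁺ = {EmpID, EName}.
The closure contains neither all of Employee1 = {EmpID, EName, DName} nor all of Employee2 = {Office, EmpID, EName}, so the common attributes are not a superkey of either fragment. The join is lossy.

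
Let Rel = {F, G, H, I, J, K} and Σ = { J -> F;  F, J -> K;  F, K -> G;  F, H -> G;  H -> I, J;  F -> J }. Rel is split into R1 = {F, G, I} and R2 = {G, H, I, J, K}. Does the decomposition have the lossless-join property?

Common attributes: R1 ∩ R2 = {G, I}.
No dependency enlarges {G, I}, so (G, I)⁺ = {G, I}.
The closure contains neither all of R1 = {F, G, I} nor all of R2 = {G, H, I, J, K}, so the common attributes are not a superkey of either fragment. The join is lossy.

No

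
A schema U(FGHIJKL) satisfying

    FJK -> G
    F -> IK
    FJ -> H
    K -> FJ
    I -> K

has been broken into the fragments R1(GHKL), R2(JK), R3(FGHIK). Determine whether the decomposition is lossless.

Yes

Chase test. Columns are FGHIJKL; row i has aⱼ where attribute j ∈ Ri, else bᵢⱼ.
Initial tableau (one row per fragment):
  row 1: b11 a2 a3 b14 b15 a6 a7
  row 2: b21 b22 b23 b24 a5 a6 b27
  row 3: a1 a2 a3 a4 b35 a6 b37
Rows 1 and 2 agree on K; apply K→FJ and equate their FJ entries.
Rows 1 and 3 agree on K; apply K→FJ and equate their FJ entries.
Rows 1 and 2 agree on FJK; apply FJK→G and equate their G entries.
Rows 1 and 2 agree on F; apply F→IK and equate their IK entries.
Rows 1 and 3 agree on F; apply F→IK and equate their IK entries.
Rows 1 and 2 agree on FJ; apply FJ→H and equate their H entries.
Row 1 is now all distinguished symbols — the join is lossless.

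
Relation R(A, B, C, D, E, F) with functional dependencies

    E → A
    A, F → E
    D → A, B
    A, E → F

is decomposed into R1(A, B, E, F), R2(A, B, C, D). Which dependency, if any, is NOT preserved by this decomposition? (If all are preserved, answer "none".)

none

E → A lies within R1.
A, F → E lies within R1.
D → A, B lies within R2.
A, E → F lies within R1.
Every dependency is enforceable on the fragments, so the decomposition is dependency-preserving.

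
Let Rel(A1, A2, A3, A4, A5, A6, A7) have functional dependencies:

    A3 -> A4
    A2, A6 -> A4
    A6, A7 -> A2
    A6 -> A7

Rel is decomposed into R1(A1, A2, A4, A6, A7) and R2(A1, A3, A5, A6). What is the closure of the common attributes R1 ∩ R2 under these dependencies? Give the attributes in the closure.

A1, A2, A4, A6, A7

R1 ∩ R2 = {A1, A6}.
A6 → A7 applies, adding A7
A6, A7 → A2 applies, adding A2
A2, A6 → A4 applies, adding A4
Closure: {A1, A2, A4, A6, A7}.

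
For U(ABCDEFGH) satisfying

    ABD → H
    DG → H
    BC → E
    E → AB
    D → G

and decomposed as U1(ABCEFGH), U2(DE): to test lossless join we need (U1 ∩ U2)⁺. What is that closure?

U1 ∩ U2 = {E}.
E → AB applies, adding AB
Closure: {ABE}.

ABE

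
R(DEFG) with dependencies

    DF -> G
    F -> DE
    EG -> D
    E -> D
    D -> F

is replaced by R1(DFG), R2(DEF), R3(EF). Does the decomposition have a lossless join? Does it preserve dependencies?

lossless and dependency-preserving

Lossless test (chase): Rows 1 and 2 agree on DF; apply DF→G and equate their G entries. Rows 1 and 2 agree on F; apply F→DE and equate their DE entries. Rows 1 and 3 agree on F; apply F→DE and equate their DE entries. Rows 1 and 3 agree on DF; apply DF→G and equate their G entries. Row 1 is now all distinguished symbols — the join is lossless.
Dependency preservation: EG → D is not contained in any single fragment, but the restricted closure of its left-hand side across the fragments still reaches the right-hand side; the remaining FDs each lie inside some fragment. All dependencies are preserved.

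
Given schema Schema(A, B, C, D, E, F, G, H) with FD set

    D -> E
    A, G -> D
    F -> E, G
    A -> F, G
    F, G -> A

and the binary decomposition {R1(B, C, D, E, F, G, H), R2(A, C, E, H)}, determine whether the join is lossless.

Common attributes: R1 ∩ R2 = {C, E, H}.
No dependency enlarges {C, E, H}, so (C, E, H)⁺ = {C, E, H}.
The closure contains neither all of R1 = {B, C, D, E, F, G, H} nor all of R2 = {A, C, E, H}, so the common attributes are not a superkey of either fragment. The join is lossy.

No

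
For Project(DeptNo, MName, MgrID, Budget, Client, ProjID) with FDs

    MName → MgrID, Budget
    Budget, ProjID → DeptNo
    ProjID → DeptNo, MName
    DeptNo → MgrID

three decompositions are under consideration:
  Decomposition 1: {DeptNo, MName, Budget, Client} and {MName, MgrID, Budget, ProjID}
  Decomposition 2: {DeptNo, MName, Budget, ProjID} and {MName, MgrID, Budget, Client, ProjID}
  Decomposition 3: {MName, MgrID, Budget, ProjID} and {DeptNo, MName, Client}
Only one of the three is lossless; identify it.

Decomposition 1: common = {MName, Budget}, closure = {MName, MgrID, Budget} → lossy.
Decomposition 2: common = {MName, Budget, ProjID}, closure = {DeptNo, MName, MgrID, Budget, ProjID} → lossless.
Decomposition 3: common = {MName}, closure = {MName, MgrID, Budget} → lossy.

Decomposition 2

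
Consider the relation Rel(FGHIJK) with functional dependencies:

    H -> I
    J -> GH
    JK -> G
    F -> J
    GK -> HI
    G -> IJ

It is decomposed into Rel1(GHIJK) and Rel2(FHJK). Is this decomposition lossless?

Common attributes: Rel1 ∩ Rel2 = {HJK}.
Closure of {HJK}: H → I applies, adding I; J → GH applies, adding G. So (HJK)⁺ = {GHIJK}.
This closure contains every attribute of Rel1, so Rel1 ∩ Rel2 → Rel1. The join is lossless.

Yes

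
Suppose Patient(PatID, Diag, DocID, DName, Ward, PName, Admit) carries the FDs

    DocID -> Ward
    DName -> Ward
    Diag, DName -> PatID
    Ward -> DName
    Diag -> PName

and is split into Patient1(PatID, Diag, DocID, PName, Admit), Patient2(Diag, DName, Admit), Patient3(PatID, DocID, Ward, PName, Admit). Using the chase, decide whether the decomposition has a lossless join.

Chase test. Columns are PatID, Diag, DocID, DName, Ward, PName, Admit; row i has aⱼ where attribute j ∈ Patienti, else bᵢⱼ.
Initial tableau (one row per fragment):
  row 1: a1 a2 a3 b14 b15 a6 a7
  row 2: b21 a2 b23 a4 b25 b26 a7
  row 3: a1 b32 a3 b34 a5 a6 a7
Rows 1 and 3 agree on DocID; apply DocID→Ward and equate their Ward entries.
Rows 1 and 3 agree on Ward; apply Ward→DName and equate their DName entries.
Rows 1 and 2 agree on Diag; apply Diag→PName and equate their PName entries.
No row becomes fully distinguished — the join is lossy.

No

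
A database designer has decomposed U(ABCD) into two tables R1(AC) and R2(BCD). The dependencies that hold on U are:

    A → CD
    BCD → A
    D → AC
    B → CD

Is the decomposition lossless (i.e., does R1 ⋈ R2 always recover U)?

Common attributes: R1 ∩ R2 = {C}.
No dependency enlarges {C}, so (C)⁺ = {C}.
The closure contains neither all of R1 = {AC} nor all of R2 = {BCD}, so the common attributes are not a superkey of either fragment. The join is lossy.

No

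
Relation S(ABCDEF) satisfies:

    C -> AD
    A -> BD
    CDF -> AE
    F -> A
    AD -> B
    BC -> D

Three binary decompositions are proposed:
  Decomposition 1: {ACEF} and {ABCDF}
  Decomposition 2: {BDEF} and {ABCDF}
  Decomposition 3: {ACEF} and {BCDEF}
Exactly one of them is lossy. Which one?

Decomposition 1: common = {ACF}, closure = {ABCDEF} → lossless.
Decomposition 2: common = {BDF}, closure = {ABDF} → lossy.
Decomposition 3: common = {CEF}, closure = {ABCDEF} → lossless.

Decomposition 2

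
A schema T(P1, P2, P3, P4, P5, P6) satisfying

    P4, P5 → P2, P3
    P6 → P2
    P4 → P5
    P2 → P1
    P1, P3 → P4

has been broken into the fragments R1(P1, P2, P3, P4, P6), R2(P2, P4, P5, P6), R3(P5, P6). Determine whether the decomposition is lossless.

Chase test. Columns are P1, P2, P3, P4, P5, P6; row i has aⱼ where attribute j ∈ Ri, else bᵢⱼ.
Initial tableau (one row per fragment):
  row 1: a1 a2 a3 a4 b15 a6
  row 2: b21 a2 b23 a4 a5 a6
  row 3: b31 b32 b33 b34 a5 a6
Rows 1 and 3 agree on P6; apply P6→P2 and equate their P2 entries.
Rows 1 and 2 agree on P4; apply P4→P5 and equate their P5 entries.
Rows 1 and 2 agree on P2; apply P2→P1 and equate their P1 entries.
Rows 1 and 3 agree on P2; apply P2→P1 and equate their P1 entries.
Rows 1 and 2 agree on P4, P5; apply P4, P5→P2, P3 and equate their P2, P3 entries.
Row 1 is now all distinguished symbols — the join is lossless.

Yes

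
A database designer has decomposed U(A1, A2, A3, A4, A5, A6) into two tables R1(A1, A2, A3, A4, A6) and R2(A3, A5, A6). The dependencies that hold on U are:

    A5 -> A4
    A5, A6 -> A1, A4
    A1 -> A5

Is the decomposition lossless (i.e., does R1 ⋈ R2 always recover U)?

No

Common attributes: R1 ∩ R2 = {A3, A6}.
No dependency enlarges {A3, A6}, so (A3, A6)⁺ = {A3, A6}.
The closure contains neither all of R1 = {A1, A2, A3, A4, A6} nor all of R2 = {A3, A5, A6}, so the common attributes are not a superkey of either fragment. The join is lossy.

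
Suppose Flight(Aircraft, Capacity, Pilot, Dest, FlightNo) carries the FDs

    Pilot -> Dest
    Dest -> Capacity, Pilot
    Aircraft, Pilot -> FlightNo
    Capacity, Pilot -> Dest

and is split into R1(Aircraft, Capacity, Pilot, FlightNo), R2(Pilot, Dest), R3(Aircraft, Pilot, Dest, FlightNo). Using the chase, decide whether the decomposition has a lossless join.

Chase test. Columns are Aircraft, Capacity, Pilot, Dest, FlightNo; row i has aⱼ where attribute j ∈ Ri, else bᵢⱼ.
Initial tableau (one row per fragment):
  row 1: a1 a2 a3 b14 a5
  row 2: b21 b22 a3 a4 b25
  row 3: a1 b32 a3 a4 a5
Rows 1 and 2 agree on Pilot; apply Pilot→Dest and equate their Dest entries.
Rows 1 and 2 agree on Dest; apply Dest→Capacity, Pilot and equate their Capacity, Pilot entries.
Rows 1 and 3 agree on Dest; apply Dest→Capacity, Pilot and equate their Capacity, Pilot entries.
Row 1 is now all distinguished symbols — the join is lossless.

Yes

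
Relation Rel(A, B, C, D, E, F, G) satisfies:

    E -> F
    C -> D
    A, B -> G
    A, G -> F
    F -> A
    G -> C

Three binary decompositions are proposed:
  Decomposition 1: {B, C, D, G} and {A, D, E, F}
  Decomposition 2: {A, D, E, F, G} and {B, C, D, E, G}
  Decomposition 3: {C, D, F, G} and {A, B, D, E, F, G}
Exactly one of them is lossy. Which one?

Decomposition 1

Decomposition 1: common = {D}, closure = {D} → lossy.
Decomposition 2: common = {D, E, G}, closure = {A, C, D, E, F, G} → lossless.
Decomposition 3: common = {D, F, G}, closure = {A, C, D, F, G} → lossless.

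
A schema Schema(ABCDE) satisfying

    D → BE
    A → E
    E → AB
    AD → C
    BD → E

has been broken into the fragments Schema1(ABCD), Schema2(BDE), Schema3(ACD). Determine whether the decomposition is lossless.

Chase test. Columns are ABCDE; row i has aⱼ where attribute j ∈ Schemai, else bᵢⱼ.
Initial tableau (one row per fragment):
  row 1: a1 a2 a3 a4 b15
  row 2: b21 a2 b23 a4 a5
  row 3: a1 b32 a3 a4 b35
Rows 1 and 2 agree on D; apply D→BE and equate their BE entries.
Rows 1 and 3 agree on D; apply D→BE and equate their BE entries.
Rows 1 and 2 agree on E; apply E→AB and equate their AB entries.
Rows 1 and 2 agree on AD; apply AD→C and equate their C entries.
Row 1 is now all distinguished symbols — the join is lossless.

Yes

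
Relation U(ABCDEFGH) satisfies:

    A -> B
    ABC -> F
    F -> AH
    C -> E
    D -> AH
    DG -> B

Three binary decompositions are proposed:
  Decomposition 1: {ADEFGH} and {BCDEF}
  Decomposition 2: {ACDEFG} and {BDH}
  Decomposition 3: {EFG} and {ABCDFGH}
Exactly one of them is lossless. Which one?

Decomposition 1: common = {DEF}, closure = {ABDEFH} → lossy.
Decomposition 2: common = {D}, closure = {ABDH} → lossless.
Decomposition 3: common = {FG}, closure = {ABFGH} → lossy.

Decomposition 2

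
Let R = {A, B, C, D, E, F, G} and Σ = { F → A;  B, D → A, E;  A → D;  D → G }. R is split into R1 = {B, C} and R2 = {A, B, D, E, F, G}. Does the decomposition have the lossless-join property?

No

Common attributes: R1 ∩ R2 = {B}.
No dependency enlarges {B}, so (B)⁺ = {B}.
The closure contains neither all of R1 = {B, C} nor all of R2 = {A, B, D, E, F, G}, so the common attributes are not a superkey of either fragment. The join is lossy.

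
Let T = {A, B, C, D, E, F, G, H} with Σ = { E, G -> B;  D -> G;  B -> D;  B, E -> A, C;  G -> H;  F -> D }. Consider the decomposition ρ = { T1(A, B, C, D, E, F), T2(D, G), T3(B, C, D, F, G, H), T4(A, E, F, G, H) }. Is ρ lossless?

Yes

Chase test. Columns are A, B, C, D, E, F, G, H; row i has aⱼ where attribute j ∈ Ti, else bᵢⱼ.
Initial tableau (one row per fragment):
  row 1: a1 a2 a3 a4 a5 a6 b17 b18
  row 2: b21 b22 b23 a4 b25 b26 a7 b28
  row 3: b31 a2 a3 a4 b35 a6 a7 a8
  row 4: a1 b42 b43 b44 a5 a6 a7 a8
Rows 1 and 2 agree on D; apply D→G and equate their G entries.
Rows 1 and 2 agree on G; apply G→H and equate their H entries.
Rows 1 and 3 agree on G; apply G→H and equate their H entries.
Rows 1 and 4 agree on F; apply F→D and equate their D entries.
Rows 1 and 4 agree on E, G; apply E, G→B and equate their B entries.
Rows 1 and 4 agree on B, E; apply B, E→A, C and equate their A, C entries.
Row 1 is now all distinguished symbols — the join is lossless.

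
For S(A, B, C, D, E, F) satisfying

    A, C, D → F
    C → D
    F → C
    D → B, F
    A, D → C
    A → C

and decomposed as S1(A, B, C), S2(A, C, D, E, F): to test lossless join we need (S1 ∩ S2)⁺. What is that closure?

A, B, C, D, F

S1 ∩ S2 = {A, C}.
C → D applies, adding D
D → B, F applies, adding B, F
Closure: {A, B, C, D, F}.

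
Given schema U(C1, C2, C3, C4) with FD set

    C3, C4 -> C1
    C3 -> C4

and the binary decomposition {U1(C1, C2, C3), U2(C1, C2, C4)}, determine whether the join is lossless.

Common attributes: U1 ∩ U2 = {C1, C2}.
No dependency enlarges {C1, C2}, so (C1, C2)⁺ = {C1, C2}.
The closure contains neither all of U1 = {C1, C2, C3} nor all of U2 = {C1, C2, C4}, so the common attributes are not a superkey of either fragment. The join is lossy.

No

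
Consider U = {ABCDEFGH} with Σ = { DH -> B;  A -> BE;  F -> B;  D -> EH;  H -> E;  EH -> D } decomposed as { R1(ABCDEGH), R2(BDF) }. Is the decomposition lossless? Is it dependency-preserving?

Lossless test: (BD)⁺ = {BDEH}, which is a superkey of neither fragment — lossy.
Dependency preservation: every FD's attributes lie within a single fragment, so each can be enforced locally — preserved.

lossy but dependency-preserving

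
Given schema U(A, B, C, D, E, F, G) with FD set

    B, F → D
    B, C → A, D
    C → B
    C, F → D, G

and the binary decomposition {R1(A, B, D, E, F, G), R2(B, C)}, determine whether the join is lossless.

No

Common attributes: R1 ∩ R2 = {B}.
No dependency enlarges {B}, so (B)⁺ = {B}.
The closure contains neither all of R1 = {A, B, D, E, F, G} nor all of R2 = {B, C}, so the common attributes are not a superkey of either fragment. The join is lossy.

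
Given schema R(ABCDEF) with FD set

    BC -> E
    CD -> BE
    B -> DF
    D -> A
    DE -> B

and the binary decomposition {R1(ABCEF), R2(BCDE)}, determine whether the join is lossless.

Yes

Common attributes: R1 ∩ R2 = {BCE}.
Closure of {BCE}: B → DF applies, adding DF; D → A applies, adding A. So (BCE)⁺ = {ABCDEF}.
This closure contains every attribute of R1, so R1 ∩ R2 → R1. The join is lossless.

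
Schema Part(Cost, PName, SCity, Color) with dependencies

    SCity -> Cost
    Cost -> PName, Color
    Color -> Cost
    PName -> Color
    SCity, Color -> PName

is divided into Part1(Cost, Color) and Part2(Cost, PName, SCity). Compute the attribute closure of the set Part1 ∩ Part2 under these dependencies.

Part1 ∩ Part2 = {Cost}.
Cost → PName, Color applies, adding PName, Color
Closure: {Cost, PName, Color}.

Cost, PName, Color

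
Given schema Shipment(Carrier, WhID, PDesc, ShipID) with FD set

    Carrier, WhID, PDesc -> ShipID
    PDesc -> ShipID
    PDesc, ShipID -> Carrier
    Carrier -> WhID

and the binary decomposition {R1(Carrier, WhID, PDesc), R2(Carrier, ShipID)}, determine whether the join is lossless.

Common attributes: R1 ∩ R2 = {Carrier}.
Closure of {Carrier}: Carrier → WhID applies, adding WhID. So (Carrier)⁺ = {Carrier, WhID}.
The closure contains neither all of R1 = {Carrier, WhID, PDesc} nor all of R2 = {Carrier, ShipID}, so the common attributes are not a superkey of either fragment. The join is lossy.

No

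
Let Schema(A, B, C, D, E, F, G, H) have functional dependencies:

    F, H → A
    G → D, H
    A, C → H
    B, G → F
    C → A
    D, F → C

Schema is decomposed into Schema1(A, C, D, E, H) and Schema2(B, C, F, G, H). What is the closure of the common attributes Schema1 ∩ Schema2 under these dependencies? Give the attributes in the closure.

Schema1 ∩ Schema2 = {C, H}.
C → A applies, adding A
Closure: {A, C, H}.

A, C, H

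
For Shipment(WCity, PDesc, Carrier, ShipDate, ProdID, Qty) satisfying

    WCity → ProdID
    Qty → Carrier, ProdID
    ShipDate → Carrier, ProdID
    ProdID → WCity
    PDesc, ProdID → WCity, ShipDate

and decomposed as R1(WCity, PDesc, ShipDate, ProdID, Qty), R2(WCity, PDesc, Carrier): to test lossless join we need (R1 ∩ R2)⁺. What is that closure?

R1 ∩ R2 = {WCity, PDesc}.
WCity → ProdID applies, adding ProdID
PDesc, ProdID → WCity, ShipDate applies, adding ShipDate
ShipDate → Carrier, ProdID applies, adding Carrier
Closure: {WCity, PDesc, Carrier, ShipDate, ProdID}.

WCity, PDesc, Carrier, ShipDate, ProdID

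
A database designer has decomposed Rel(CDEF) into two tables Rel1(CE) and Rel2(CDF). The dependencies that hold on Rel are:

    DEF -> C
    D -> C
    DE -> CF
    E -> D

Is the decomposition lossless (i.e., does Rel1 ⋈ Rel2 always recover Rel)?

No

Common attributes: Rel1 ∩ Rel2 = {C}.
No dependency enlarges {C}, so (C)⁺ = {C}.
The closure contains neither all of Rel1 = {CE} nor all of Rel2 = {CDF}, so the common attributes are not a superkey of either fragment. The join is lossy.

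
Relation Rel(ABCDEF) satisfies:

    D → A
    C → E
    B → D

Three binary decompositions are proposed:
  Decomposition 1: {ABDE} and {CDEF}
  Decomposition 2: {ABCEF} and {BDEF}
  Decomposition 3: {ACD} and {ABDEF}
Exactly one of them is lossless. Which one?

Decomposition 1: common = {DE}, closure = {ADE} → lossy.
Decomposition 2: common = {BEF}, closure = {ABDEF} → lossless.
Decomposition 3: common = {AD}, closure = {AD} → lossy.

Decomposition 2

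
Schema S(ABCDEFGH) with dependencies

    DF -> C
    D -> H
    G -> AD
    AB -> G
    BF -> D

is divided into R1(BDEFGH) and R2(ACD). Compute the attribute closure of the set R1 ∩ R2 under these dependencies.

DH

R1 ∩ R2 = {D}.
D → H applies, adding H
Closure: {DH}.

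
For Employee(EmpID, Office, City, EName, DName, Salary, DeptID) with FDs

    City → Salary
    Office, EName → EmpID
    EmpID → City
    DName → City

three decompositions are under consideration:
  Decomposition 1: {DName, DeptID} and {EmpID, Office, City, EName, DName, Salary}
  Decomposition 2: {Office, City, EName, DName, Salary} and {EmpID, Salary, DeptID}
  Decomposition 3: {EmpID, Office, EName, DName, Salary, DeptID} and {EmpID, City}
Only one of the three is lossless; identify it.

Decomposition 1: common = {DName}, closure = {City, DName, Salary} → lossy.
Decomposition 2: common = {Salary}, closure = {Salary} → lossy.
Decomposition 3: common = {EmpID}, closure = {EmpID, City, Salary} → lossless.

Decomposition 3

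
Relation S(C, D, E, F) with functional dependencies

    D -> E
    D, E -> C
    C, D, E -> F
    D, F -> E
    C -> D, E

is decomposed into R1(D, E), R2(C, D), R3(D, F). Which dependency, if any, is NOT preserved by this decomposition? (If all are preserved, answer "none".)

none

D → E lies within R1.
D, E → C: restricted closure across fragments reaches C.
C, D, E → F: restricted closure across fragments reaches F.
D, F → E: restricted closure across fragments reaches E.
C → D, E: restricted closure across fragments reaches D, E.
Every dependency is enforceable on the fragments, so the decomposition is dependency-preserving.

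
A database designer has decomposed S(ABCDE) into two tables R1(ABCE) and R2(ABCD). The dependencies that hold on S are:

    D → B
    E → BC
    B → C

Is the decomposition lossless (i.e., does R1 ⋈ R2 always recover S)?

No

Common attributes: R1 ∩ R2 = {ABC}.
No dependency enlarges {ABC}, so (ABC)⁺ = {ABC}.
The closure contains neither all of R1 = {ABCE} nor all of R2 = {ABCD}, so the common attributes are not a superkey of either fragment. The join is lossy.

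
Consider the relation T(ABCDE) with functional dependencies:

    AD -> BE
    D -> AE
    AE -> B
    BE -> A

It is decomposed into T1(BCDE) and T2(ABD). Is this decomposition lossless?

Yes

Common attributes: T1 ∩ T2 = {BD}.
Closure of {BD}: D → AE applies, adding AE. So (BD)⁺ = {ABDE}.
This closure contains every attribute of T2, so T1 ∩ T2 → T2. The join is lossless.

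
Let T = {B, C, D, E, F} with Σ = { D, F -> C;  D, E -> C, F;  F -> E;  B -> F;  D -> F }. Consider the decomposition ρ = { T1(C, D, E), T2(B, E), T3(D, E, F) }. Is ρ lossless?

No

Chase test. Columns are B, C, D, E, F; row i has aⱼ where attribute j ∈ Ti, else bᵢⱼ.
Initial tableau (one row per fragment):
  row 1: b11 a2 a3 a4 b15
  row 2: a1 b22 b23 a4 b25
  row 3: b31 b32 a3 a4 a5
Rows 1 and 3 agree on D, E; apply D, E→C, F and equate their C, F entries.
No row becomes fully distinguished — the join is lossy.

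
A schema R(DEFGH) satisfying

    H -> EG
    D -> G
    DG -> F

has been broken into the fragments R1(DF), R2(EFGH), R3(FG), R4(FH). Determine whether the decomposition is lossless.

Chase test. Columns are DEFGH; row i has aⱼ where attribute j ∈ Ri, else bᵢⱼ.
Initial tableau (one row per fragment):
  row 1: a1 b12 a3 b14 b15
  row 2: b21 a2 a3 a4 a5
  row 3: b31 b32 a3 a4 b35
  row 4: b41 b42 a3 b44 a5
Rows 2 and 4 agree on H; apply H→EG and equate their EG entries.
No row becomes fully distinguished — the join is lossy.

No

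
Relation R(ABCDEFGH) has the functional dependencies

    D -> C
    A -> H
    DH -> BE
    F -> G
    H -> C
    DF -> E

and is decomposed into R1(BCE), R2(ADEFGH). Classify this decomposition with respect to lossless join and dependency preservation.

Lossless test: (E)⁺ = {E}, which is a superkey of neither fragment — lossy.
Dependency preservation: the restricted closure of {D} across the fragments never reaches {C}, so D → C cannot be enforced without a join — not preserved.

lossy and not dependency-preserving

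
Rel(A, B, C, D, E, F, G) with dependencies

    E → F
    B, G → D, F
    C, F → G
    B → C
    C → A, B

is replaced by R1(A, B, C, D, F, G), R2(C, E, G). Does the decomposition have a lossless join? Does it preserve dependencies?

Lossless test: (C, G)⁺ = {A, B, C, D, F, G}, which contains all of one fragment — lossless.
Dependency preservation: the restricted closure of {E} across the fragments never reaches {F}, so E → F cannot be enforced without a join — not preserved.

lossless but not dependency-preserving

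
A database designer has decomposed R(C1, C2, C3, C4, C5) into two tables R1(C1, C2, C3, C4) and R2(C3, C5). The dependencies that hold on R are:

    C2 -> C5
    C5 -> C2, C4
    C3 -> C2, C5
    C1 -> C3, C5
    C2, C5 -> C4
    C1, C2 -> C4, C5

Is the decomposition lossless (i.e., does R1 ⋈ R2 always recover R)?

Common attributes: R1 ∩ R2 = {C3}.
Closure of {C3}: C3 → C2, C5 applies, adding C2, C5; C2, C5 → C4 applies, adding C4. So (C3)⁺ = {C2, C3, C4, C5}.
This closure contains every attribute of R2, so R1 ∩ R2 → R2. The join is lossless.

Yes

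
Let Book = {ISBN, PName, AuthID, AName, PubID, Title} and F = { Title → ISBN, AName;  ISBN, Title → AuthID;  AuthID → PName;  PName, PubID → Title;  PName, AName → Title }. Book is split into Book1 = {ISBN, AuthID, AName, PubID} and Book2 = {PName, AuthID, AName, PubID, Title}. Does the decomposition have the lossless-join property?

Yes

Common attributes: Book1 ∩ Book2 = {AuthID, AName, PubID}.
Closure of {AuthID, AName, PubID}: AuthID → PName applies, adding PName; PName, PubID → Title applies, adding Title; Title → ISBN, AName applies, adding ISBN. So (AuthID, AName, PubID)⁺ = {ISBN, PName, AuthID, AName, PubID, Title}.
This closure contains every attribute of Book1, so Book1 ∩ Book2 → Book1. The join is lossless.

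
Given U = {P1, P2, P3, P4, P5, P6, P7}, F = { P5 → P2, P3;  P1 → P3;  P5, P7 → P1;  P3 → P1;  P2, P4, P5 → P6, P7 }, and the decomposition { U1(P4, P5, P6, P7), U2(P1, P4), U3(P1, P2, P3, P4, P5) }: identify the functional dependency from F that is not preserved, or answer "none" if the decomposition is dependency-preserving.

none

P5 → P2, P3 lies within U3.
P1 → P3 lies within U3.
P5, P7 → P1: restricted closure across fragments reaches P1.
P3 → P1 lies within U3.
P2, P4, P5 → P6, P7: restricted closure across fragments reaches P6, P7.
Every dependency is enforceable on the fragments, so the decomposition is dependency-preserving.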